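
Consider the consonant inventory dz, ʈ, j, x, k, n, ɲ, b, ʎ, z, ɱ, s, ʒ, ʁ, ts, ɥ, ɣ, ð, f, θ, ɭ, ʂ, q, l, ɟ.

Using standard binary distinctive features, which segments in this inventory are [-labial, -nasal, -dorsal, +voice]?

Eliminate segments failing any feature: /ʈ, s, ts, θ, ʂ/ are [-voice]; /j, x, k, ʎ, ʁ, ɣ, q, ɟ/ are [+dorsal]; /n, ɲ/ are [+nasal]; /b, ɱ, ɥ, f/ are [+labial]. The remaining /dz, z, ʒ, ð, ɭ, l/ satisfy [-labial], [-nasal], [-dorsal], [+voice].

dz, z, ʒ, ð, ɭ, l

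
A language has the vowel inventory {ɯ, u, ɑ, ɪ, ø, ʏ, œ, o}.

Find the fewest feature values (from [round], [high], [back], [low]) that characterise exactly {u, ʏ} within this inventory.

[+high, +round]

The class [+high], [+round] has exactly /u, ʏ/ as its extension in this inventory. No smaller conjunction from the listed features achieves this: [+round] alone would also admit /ø, œ, o/; [+high] alone would also admit /ɯ, ɪ/; and checking the remaining single features turns up none with this extension.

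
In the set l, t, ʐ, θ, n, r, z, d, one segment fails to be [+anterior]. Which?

ʐ

/ʐ/ is the voiced retroflex fricative, which is [−anterior]; the rest — /r, t, l, θ, d, z, n/ — are [+anterior].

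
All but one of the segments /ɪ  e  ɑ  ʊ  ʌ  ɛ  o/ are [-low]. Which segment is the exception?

ɑ

Every segment except /ɑ/ is [-low]. /ɑ/ (low back unrounded vowel) is [+low], so it is the exception.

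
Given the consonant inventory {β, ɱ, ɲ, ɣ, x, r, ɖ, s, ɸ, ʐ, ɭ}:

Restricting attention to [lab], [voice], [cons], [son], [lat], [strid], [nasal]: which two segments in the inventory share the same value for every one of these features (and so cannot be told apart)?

ɣ, ɖ

Both /ɣ/ and /ɖ/ are [-labial], [+voice], [+consonantal], [-sonorant], [-lateral], [-strident], [-nasal]. Since the list omits [continuant], [coronal] and [dorsal] — which do distinguish the voiced velar fricative from the voiced retroflex stop — this pair collapses; all other pairs remain distinct.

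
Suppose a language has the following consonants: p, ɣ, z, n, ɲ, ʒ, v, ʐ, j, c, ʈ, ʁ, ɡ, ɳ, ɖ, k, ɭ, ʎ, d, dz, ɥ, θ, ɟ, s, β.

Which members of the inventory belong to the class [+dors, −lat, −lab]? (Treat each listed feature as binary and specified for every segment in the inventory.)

The [+dorsal] segments are /ɣ, ɲ, j, c, ʁ, ɡ, k, ʎ, ɥ, ɟ/.
Then [−lateral] gives /ɣ, ɲ, j, c, ʁ, ɡ, k, ɥ, ɟ/.
Intersecting with [−labial] leaves /ɣ, ɲ, j, c, ʁ, ɡ, k, ɟ/.

ɣ, ɲ, j, c, ʁ, ɡ, k, ɟ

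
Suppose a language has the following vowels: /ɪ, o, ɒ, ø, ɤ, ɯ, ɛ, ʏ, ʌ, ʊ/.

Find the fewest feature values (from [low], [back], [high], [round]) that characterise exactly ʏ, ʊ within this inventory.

/ʏ, ʊ/ are all [+high], [+round], and no other segment in the inventory matches both values. Dropping any one of them over-generates: [+round] alone would also admit /o, ɒ, ø/; [+high] alone would also admit /ɪ, ɯ/. No other single listed feature picks out exactly this set either, so fewer than two features will not do.

[+high, +round]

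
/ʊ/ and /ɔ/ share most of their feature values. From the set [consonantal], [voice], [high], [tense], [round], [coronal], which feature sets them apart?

/ʊ/ is the high back rounded lax vowel and /ɔ/ is the mid back rounded lax vowel. Both are [−consonantal], [+voice], [−tense], [+round], [−coronal]. /ʊ/ is [+high] while /ɔ/ is [−high], so the distinguishing feature is [high].

[high]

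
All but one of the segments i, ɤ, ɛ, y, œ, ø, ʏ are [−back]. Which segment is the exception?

/ɤ/ is the mid back unrounded tense vowel, which is [+back]; the rest — /œ, ɛ, i, y, ʏ, ø/ — are [−back].

ɤ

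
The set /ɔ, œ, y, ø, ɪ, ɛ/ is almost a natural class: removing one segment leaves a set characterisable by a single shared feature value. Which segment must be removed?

ɔ

[back] groups all but one: /y, ɪ, œ, ø, ɛ/ share [-back] while /ɔ/ (mid back rounded lax vowel) alone is [+back]. Removing any other segment would not leave a single-feature class that excludes it.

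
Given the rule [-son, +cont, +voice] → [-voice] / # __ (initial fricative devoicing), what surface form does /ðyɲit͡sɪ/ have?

/ð/ satisfies [-son, +cont, +voice] and sits in # __. The [-voice] counterpart of the voiced dental fricative is /θ/. Other segments in /ðyɲit͡sɪ/ either fail the structural description or are not in the environment, so the surface form is [θyɲit͡sɪ].

[θyɲit͡sɪ]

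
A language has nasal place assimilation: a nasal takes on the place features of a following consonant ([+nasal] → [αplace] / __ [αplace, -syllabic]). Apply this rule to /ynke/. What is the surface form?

/n/ sits before the [+dorsal] consonant /k/, so it takes on [+dorsal] and surfaces as /ŋ/. The rest of the form is unaffected: [yŋke].

[yŋke]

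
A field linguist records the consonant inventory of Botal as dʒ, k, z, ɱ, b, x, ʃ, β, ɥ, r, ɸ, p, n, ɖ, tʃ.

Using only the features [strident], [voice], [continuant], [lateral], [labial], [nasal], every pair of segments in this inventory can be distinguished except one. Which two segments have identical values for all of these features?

/ɥ/ (labial-palatal glide) and /β/ (voiced bilabial fricative) are both [-strident], [+voice], [+continuant], [-lateral], [+labial], [-nasal], so none of the listed features separates them. (They do differ in [sonorant], [round] and [dorsal], which are not among the given features.) Every other pair in the inventory differs on at least one listed feature.

ɥ, β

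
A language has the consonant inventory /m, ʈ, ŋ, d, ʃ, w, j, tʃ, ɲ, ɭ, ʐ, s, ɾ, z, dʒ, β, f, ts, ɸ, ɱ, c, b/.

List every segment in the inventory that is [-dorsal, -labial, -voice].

Checking each segment against [-dorsal], [-labial], [-voice]: /ʈ/ (voiceless retroflex stop), /ʃ/ (voiceless postalveolar fricative), /tʃ/ (voiceless postalveolar affricate), /s/ (voiceless alveolar fricative), /ts/ (voiceless alveolar affricate) satisfy every feature; every other segment in the inventory fails at least one.

ʈ, ʃ, tʃ, s, ts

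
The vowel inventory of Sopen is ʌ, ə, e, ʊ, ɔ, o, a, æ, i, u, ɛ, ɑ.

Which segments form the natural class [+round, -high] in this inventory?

ɔ, o

Among the inventory, the [+round] segments are /ʊ, ɔ, o, u/.
Then [-high] leaves /ɔ, o/.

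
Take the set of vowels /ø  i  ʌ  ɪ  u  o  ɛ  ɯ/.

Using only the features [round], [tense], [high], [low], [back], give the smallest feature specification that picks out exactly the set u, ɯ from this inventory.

The class [+high], [+back] has exactly /u, ɯ/ as its extension in this inventory. No smaller conjunction from the listed features achieves this: [+back] alone would also admit /ʌ, o/; [+high] alone would also admit /i, ɪ/; and checking the remaining single features turns up none with this extension.

[+high, +back]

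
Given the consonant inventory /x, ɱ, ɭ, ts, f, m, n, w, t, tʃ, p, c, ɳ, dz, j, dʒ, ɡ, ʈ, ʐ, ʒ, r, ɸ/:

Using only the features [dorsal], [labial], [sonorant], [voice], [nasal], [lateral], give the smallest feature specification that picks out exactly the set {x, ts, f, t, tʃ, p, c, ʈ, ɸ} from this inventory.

[−voice]

The target set is precisely the extension of [−voice] in this inventory.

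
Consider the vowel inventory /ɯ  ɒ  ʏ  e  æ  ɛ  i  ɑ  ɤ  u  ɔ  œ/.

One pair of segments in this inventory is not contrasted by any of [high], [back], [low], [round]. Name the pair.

e, ɛ

/e/ (mid front unrounded tense vowel) and /ɛ/ (mid front unrounded lax vowel) are both [−high], [−back], [−low], [−round], so none of the listed features separates them. (They do differ in [tense], which is not among the given features.) Every other pair in the inventory differs on at least one listed feature.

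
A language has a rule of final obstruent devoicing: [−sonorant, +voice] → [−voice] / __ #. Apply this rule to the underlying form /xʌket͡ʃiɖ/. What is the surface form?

[xʌket͡ʃiʈ]

/ɖ/ satisfies [−sonorant, +voice] and sits in __ #. The [−voice] counterpart of the voiced retroflex stop is /ʈ/. Other segments in /xʌket͡ʃiɖ/ either fail the structural description or are not in the environment, so the surface form is [xʌket͡ʃiʈ].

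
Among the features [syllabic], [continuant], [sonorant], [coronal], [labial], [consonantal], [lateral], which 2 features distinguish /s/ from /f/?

[labial], [coronal]

The two segments share [−syllabic], [+continuant], [−sonorant], [+consonantal], [−lateral]. The only features from the list on which they differ: /s/ is [−labial] while /f/ is [+labial]; /s/ is [+coronal] while /f/ is [−coronal].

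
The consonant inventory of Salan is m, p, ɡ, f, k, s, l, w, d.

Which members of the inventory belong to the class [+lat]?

l

The [+lateral] segments here are /l/; the remaining /m, p, ɡ, f, k, s, w, d/ are [-lateral].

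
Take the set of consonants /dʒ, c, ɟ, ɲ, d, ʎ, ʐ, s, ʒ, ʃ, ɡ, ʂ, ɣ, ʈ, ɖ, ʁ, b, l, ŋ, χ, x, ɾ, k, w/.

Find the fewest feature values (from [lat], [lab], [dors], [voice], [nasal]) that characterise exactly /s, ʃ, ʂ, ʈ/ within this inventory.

/s, ʃ, ʂ, ʈ/ are all [−voice], [−dorsal], and no other segment in the inventory matches both values. Dropping any one of them over-generates: [−dorsal] alone would also admit /dʒ, d, ʐ, ʒ, …/; [−voice] alone would also admit /c, χ, x, k/. No other single listed feature picks out exactly this set either, so fewer than two features will not do.

[−voice, −dors]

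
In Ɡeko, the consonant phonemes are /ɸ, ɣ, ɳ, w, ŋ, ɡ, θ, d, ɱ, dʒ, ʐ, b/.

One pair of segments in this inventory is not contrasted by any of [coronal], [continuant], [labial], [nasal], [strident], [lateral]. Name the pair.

ɸ, w

On the given features, /ɸ/ and /w/ have an identical profile: [−coronal], [+continuant], [+labial], [−nasal], [−strident], [−lateral]. No other two segments in the inventory coincide on all 6 features. (They do differ in [sonorant], [voice], [round] and [dorsal], which are not among the given features.)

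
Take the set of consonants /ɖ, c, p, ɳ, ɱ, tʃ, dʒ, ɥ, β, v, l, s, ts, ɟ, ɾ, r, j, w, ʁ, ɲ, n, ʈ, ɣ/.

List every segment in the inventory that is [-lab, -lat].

ɖ, c, ɳ, tʃ, dʒ, s, ts, ɟ, ɾ, r, j, ʁ, ɲ, n, ʈ, ɣ

The [-labial] segments are /ɖ, c, ɳ, tʃ, dʒ, l, s, ts, ɟ, ɾ, r, j, ʁ, ɲ, n, ʈ, ɣ/.
Among these, [-lateral] leaves /ɖ, c, ɳ, tʃ, dʒ, s, ts, ɟ, ɾ, r, j, ʁ, ɲ, n, ʈ, ɣ/.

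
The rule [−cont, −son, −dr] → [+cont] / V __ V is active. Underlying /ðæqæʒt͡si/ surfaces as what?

/q/ satisfies [−cont, −son, −dr] and sits in V __ V. The [+continuant] counterpart of the voiceless uvular stop is /χ/. Other segments in /ðæqæʒt͡si/ either fail the structural description or are not in the environment, so the surface form is [ðæχæʒt͡si].

[ðæχæʒt͡si]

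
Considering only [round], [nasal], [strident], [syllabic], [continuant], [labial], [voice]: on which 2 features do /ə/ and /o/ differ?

[labial], [round]

/ə/ (mid central vowel (schwa)) and /o/ (mid back rounded tense vowel) agree on [−nasal], [−strident], [+syllabic], [+continuant], [+voice]. They differ on [labial] (/ə/ [−], /o/ [+]), [round] (/ə/ [−], /o/ [+]).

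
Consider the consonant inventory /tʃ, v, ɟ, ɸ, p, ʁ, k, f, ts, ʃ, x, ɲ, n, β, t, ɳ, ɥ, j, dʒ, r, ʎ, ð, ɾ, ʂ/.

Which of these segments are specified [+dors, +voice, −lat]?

ɟ, ʁ, ɲ, ɥ, j

Checking each segment against [+dorsal], [+voice], [−lateral]: /ɟ/ (voiced palatal stop), /ʁ/ (voiced uvular fricative), /ɲ/ (palatal nasal), /ɥ/ (labial-palatal glide), /j/ (palatal glide) satisfy every feature; every other segment in the inventory fails at least one.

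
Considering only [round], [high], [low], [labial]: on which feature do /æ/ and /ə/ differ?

The two segments share [−round], [−high], [−labial]. The only feature from the list on which they differ: /æ/ is [+low] while /ə/ is [−low].

[low]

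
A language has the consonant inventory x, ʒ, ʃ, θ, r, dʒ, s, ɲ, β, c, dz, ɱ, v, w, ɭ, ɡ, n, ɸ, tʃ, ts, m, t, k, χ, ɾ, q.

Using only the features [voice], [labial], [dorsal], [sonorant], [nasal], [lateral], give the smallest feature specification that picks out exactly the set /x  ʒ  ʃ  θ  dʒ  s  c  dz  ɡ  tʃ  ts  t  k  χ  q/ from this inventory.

[−sonorant, −labial]

/x, ʒ, ʃ, θ, dʒ, s, c, dz, ɡ, tʃ, ts, t, k, χ, q/ are all [−sonorant], [−labial], and no other segment in the inventory matches both values. Dropping any one of them over-generates: [−labial] alone would also admit /r, ɲ, ɭ, n, …/; [−sonorant] alone would also admit /β, v, ɸ/. No other single listed feature picks out exactly this set either, so fewer than two features will not do.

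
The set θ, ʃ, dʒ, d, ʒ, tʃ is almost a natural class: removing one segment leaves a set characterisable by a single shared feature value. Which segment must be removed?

/ʒ, ʃ, dʒ, tʃ, θ/ are all [+distributed], but /d/ (voiced alveolar stop) is [−distributed]. No other single segment can be removed to leave a set sharing one feature value that the removed segment lacks, so /d/ is the odd one out.

d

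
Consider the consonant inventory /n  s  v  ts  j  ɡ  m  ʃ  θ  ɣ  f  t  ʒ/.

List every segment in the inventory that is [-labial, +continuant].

s, j, ʃ, θ, ɣ, ʒ

Eliminate segments failing any feature: /n, ts, ɡ, t/ are [-continuant]; /v, m, f/ are [+labial]. The remaining /s, j, ʃ, θ, ɣ, ʒ/ satisfy [-labial], [+continuant].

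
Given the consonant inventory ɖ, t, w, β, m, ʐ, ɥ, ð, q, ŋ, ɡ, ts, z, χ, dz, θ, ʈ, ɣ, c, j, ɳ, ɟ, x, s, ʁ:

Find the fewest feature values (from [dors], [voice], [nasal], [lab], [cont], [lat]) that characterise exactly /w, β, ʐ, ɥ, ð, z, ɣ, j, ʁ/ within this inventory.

[+voice, +cont]

/w, β, ʐ, ɥ, ð, z, ɣ, j, ʁ/ are all [+voice], [+continuant], and no other segment in the inventory matches both values. Dropping any one of them over-generates: [+continuant] alone would also admit /χ, θ, x, s/; [+voice] alone would also admit /ɖ, m, ŋ, ɡ, …/. No other single listed feature picks out exactly this set either, so fewer than two features will not do.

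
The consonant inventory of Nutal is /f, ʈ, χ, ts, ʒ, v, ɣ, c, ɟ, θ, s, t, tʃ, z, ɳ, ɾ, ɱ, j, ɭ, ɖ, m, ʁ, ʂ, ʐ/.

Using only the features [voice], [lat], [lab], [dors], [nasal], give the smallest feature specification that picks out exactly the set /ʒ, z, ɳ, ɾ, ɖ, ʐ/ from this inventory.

The class [+voice], [-lateral], [-labial], [-dorsal] has exactly /ʒ, z, ɳ, ɾ, ɖ, ʐ/ as its extension in this inventory. No smaller conjunction from the listed features achieves this: [-lateral, -labial, -dorsal] alone would also admit /ʈ, ts, θ, s, …/; [+voice, -labial, -dorsal] alone would also admit /ɭ/; [+voice, -lateral, -dorsal] alone would also admit /v, ɱ, m/; [+voice, -lateral, -labial] alone would also admit /ɣ, ɟ, j, ʁ/; and checking the remaining three-feature bundles turns up none with this extension.

[+voice, -lat, -lab, -dors]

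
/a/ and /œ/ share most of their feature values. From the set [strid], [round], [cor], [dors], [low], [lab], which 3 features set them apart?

[labial], [round], [low]

The two segments share [-strident], [-coronal], [+dorsal]. The only features from the list on which they differ: /a/ is [-labial] while /œ/ is [+labial]; /a/ is [-round] while /œ/ is [+round]; /a/ is [+low] while /œ/ is [-low].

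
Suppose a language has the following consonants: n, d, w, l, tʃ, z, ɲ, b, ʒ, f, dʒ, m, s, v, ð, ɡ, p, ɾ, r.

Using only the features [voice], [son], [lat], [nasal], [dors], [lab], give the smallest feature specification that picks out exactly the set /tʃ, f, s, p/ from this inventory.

[−voice]

The target set is precisely the extension of [−voice] in this inventory.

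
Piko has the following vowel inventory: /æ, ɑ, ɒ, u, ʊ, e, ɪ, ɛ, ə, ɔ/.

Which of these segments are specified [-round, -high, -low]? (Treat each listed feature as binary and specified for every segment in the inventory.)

Eliminate segments failing any feature: /æ, ɑ/ are [+low]; /ɒ, u, ʊ, ɔ/ are [+round]; /ɪ/ is [+high]. The remaining /e, ɛ, ə/ satisfy [-round], [-high], [-low].

e, ɛ, ə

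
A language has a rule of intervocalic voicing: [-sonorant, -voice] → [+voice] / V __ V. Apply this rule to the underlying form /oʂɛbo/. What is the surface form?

The only segment in the rule's environment that also matches [-sonorant, -voice] is /ʂ/. Applying [+voice] turns the voiceless retroflex fricative into /ʐ/ (voiced retroflex fricative), giving [oʐɛbo].

[oʐɛbo]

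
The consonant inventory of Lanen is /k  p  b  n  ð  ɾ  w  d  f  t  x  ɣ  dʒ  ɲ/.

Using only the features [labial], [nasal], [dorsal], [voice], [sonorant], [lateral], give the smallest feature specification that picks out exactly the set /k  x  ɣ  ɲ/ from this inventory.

The class [−labial], [+dorsal] has exactly /k, x, ɣ, ɲ/ as its extension in this inventory. No smaller conjunction from the listed features achieves this: [+dorsal] alone would also admit /w/; [−labial] alone would also admit /n, ð, ɾ, d, …/; and checking the remaining single features turns up none with this extension.

[−labial, +dorsal]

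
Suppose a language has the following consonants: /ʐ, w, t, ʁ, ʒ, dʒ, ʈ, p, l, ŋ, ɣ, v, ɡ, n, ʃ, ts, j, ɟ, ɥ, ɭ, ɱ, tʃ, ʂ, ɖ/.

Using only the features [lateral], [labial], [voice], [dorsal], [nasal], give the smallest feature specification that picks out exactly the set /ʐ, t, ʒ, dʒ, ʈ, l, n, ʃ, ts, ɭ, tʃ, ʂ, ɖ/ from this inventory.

[−labial, −dorsal]

/ʐ, t, ʒ, dʒ, ʈ, l, n, ʃ, ts, ɭ, tʃ, ʂ, ɖ/ are all [−labial], [−dorsal], and no other segment in the inventory matches both values. Dropping any one of them over-generates: [−dorsal] alone would also admit /p, v, ɱ/; [−labial] alone would also admit /ʁ, ŋ, ɣ, ɡ, …/. No other single listed feature picks out exactly this set either, so fewer than two features will not do.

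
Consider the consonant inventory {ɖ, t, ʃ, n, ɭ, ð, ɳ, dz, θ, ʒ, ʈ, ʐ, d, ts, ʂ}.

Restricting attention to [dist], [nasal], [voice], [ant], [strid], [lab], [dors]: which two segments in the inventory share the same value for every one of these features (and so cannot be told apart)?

Both /ɖ/ and /ɭ/ are [−distributed], [−nasal], [+voice], [−anterior], [−strident], [−labial], [−dorsal]. Since the list omits [sonorant] and [lateral] — which do distinguish the voiced retroflex stop from the retroflex lateral approximant — this pair collapses; all other pairs remain distinct.

ɖ, ɭ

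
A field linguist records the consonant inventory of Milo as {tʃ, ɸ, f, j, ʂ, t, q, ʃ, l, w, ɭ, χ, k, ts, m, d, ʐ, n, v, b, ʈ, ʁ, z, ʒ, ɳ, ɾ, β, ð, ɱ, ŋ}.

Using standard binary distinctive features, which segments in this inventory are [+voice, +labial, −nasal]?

Checking each segment against [+voice], [+labial], [−nasal]: /w/ (labial-velar glide), /v/ (voiced labiodental fricative), /b/ (voiced bilabial stop), /β/ (voiced bilabial fricative) satisfy every feature; every other segment in the inventory fails at least one.

w, v, b, β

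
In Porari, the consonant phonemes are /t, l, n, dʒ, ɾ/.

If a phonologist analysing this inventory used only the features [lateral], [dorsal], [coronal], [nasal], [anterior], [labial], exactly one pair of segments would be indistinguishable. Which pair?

/ɾ/ (alveolar tap) and /t/ (voiceless alveolar stop) are both [-lateral], [-dorsal], [+coronal], [-nasal], [+anterior], [-labial], so none of the listed features separates them. (They do differ in [sonorant] and [voice], which are not among the given features.) Every other pair in the inventory differs on at least one listed feature.

ɾ, t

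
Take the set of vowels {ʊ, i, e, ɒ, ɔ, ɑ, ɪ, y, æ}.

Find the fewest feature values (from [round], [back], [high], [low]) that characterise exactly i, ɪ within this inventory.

/i, ɪ/ are all [+high], [−round], and no other segment in the inventory matches both values. Dropping any one of them over-generates: [−round] alone would also admit /e, ɑ, æ/; [+high] alone would also admit /ʊ, y/. No other single listed feature picks out exactly this set either, so fewer than two features will not do.

[+high, −round]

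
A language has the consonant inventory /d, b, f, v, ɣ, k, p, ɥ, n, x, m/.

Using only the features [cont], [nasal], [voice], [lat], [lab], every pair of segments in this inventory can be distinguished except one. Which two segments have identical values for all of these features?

Both /v/ and /ɥ/ are [+continuant], [−nasal], [+voice], [−lateral], [+labial]. Since the list omits [sonorant], [round] and [dorsal] — which do distinguish the voiced labiodental fricative from the labial-palatal glide — this pair collapses; all other pairs remain distinct.

v, ɥ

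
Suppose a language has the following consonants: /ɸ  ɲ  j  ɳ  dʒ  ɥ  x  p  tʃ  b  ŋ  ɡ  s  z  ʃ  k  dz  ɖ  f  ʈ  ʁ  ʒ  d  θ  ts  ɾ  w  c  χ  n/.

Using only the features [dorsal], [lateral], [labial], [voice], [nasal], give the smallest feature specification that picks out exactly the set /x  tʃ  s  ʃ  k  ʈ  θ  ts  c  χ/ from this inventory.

[-voice, -labial]

/x, tʃ, s, ʃ, k, ʈ, θ, ts, c, χ/ are all [-voice], [-labial], and no other segment in the inventory matches both values. Dropping any one of them over-generates: [-labial] alone would also admit /ɲ, j, ɳ, dʒ, …/; [-voice] alone would also admit /ɸ, p, f/. No other single listed feature picks out exactly this set either, so fewer than two features will not do.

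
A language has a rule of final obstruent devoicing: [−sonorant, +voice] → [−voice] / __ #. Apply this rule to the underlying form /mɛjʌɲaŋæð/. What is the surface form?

The only segment in the rule's environment that also matches [−sonorant, +voice] is /ð/. Applying [−voice] turns the voiced dental fricative into /θ/ (voiceless dental fricative), giving [mɛjʌɲaŋæθ].

[mɛjʌɲaŋæθ]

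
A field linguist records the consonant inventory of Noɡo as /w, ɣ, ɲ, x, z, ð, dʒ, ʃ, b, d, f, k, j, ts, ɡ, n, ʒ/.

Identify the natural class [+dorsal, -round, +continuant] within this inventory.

The [+dorsal] segments are /w, ɣ, ɲ, x, k, j, ɡ/.
Of those, [-round] gives /ɣ, ɲ, x, k, j, ɡ/.
Of those, [+continuant] leaves /ɣ, x, j/.

ɣ, x, j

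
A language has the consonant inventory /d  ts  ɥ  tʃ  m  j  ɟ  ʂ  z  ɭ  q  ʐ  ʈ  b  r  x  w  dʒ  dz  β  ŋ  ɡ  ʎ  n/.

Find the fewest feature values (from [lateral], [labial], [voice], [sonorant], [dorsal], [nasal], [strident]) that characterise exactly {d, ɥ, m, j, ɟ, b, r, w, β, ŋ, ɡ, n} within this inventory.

Every target segment is [+voice], [-strident], [-lateral]; each remaining inventory member fails at least one of these. Each conjunct is needed — [-strident, -lateral] alone would also admit /q, ʈ, x/; [+voice, -lateral] alone would also admit /z, ʐ, dʒ, dz/; [+voice, -strident] alone would also admit /ɭ, ʎ/ — and no other combination of two listed features has exactly this extension, so three is the minimum.

[+voice, -strident, -lateral]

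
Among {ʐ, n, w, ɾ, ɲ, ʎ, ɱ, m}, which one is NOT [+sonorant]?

ʐ

/ʎ, w, ɱ, ɲ, n, m, ɾ/ are all [+sonorant]; /ʐ/ (voiced retroflex fricative) is [-sonorant].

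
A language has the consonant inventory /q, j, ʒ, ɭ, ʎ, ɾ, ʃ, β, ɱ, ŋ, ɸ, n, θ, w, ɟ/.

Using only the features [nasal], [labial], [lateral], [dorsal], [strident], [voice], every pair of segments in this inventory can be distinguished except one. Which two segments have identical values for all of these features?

Both /j/ and /ɟ/ are [−nasal], [−labial], [−lateral], [+dorsal], [−strident], [+voice]. Since the list omits [sonorant] and [continuant] — which do distinguish the palatal glide from the voiced palatal stop — this pair collapses; all other pairs remain distinct.

j, ɟ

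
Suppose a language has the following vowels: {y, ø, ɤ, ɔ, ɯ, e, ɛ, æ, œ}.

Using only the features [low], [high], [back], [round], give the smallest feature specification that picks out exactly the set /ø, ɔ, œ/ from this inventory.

/ø, ɔ, œ/ are all [-high], [+round], and no other segment in the inventory matches both values. Dropping any one of them over-generates: [+round] alone would also admit /y/; [-high] alone would also admit /ɤ, e, ɛ, æ/. No other single listed feature picks out exactly this set either, so fewer than two features will not do.

[-high, +round]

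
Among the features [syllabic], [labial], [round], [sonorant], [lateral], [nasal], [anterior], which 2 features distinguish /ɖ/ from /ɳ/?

/ɖ/ is the voiced retroflex stop and /ɳ/ is the retroflex nasal. Both are [−syllabic], [−labial], [−round], [−lateral], [−anterior]. /ɖ/ is [−sonorant] while /ɳ/ is [+sonorant]; /ɖ/ is [−nasal] while /ɳ/ is [+nasal], so the distinguishing features are [sonorant], [nasal].

[sonorant], [nasal]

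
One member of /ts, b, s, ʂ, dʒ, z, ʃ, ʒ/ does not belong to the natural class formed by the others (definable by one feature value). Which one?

[strident] (equivalently [labial], [coronal]) groups all but one: /ts, z, dʒ, ʃ, ʒ, s, ʂ/ share [+strident] while /b/ (voiced bilabial stop) alone is [−strident]. Removing any other segment would not leave a single-feature class that excludes it.

b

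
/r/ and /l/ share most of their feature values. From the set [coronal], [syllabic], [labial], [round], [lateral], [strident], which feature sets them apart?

[lateral]

/r/ is the alveolar trill and /l/ is the alveolar lateral approximant. Both are [+coronal], [−syllabic], [−labial], [−round], [−strident]. /r/ is [−lateral] while /l/ is [+lateral], so the distinguishing feature is [lateral].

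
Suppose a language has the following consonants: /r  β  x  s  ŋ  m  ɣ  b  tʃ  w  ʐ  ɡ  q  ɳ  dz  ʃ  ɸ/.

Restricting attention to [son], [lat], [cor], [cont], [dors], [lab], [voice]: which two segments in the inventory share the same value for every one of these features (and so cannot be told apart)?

Both /s/ and /ʃ/ are [−sonorant], [−lateral], [+coronal], [+continuant], [−dorsal], [−labial], [−voice]. Since the list omits [anterior] and [distributed] — which do distinguish the voiceless alveolar fricative from the voiceless postalveolar fricative — this pair collapses; all other pairs remain distinct.

s, ʃ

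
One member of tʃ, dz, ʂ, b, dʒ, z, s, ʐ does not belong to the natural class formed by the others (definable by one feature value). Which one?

b

The remaining segments after removing /b/ share [+strident]; /b/ (voiced bilabial stop) is [−strident]. For every other candidate removal, the leftover set fails to share any single feature value that the removed segment lacks.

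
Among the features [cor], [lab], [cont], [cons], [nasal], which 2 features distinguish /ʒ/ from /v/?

The two segments share [+continuant], [+consonantal], [-nasal]. The only features from the list on which they differ: /ʒ/ is [-labial] while /v/ is [+labial]; /ʒ/ is [+coronal] while /v/ is [-coronal].

[labial], [coronal]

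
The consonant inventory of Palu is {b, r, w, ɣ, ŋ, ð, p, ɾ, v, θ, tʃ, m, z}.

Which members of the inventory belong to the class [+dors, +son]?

Eliminate segments failing any feature: /b, r, ð, p, ɾ, v, θ, tʃ, m, z/ are [-dorsal]; /ɣ/ is [-sonorant]. The remaining /w, ŋ/ satisfy [+dorsal], [+sonorant].

w, ŋ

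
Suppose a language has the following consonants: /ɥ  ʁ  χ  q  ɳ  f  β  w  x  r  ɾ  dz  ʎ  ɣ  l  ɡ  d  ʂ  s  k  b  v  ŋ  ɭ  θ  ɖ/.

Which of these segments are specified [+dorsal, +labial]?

Among the inventory, the [+dorsal] segments are /ɥ, ʁ, χ, q, w, x, ʎ, ɣ, ɡ, k, ŋ/.
Then [+labial] leaves /ɥ, w/.

ɥ, w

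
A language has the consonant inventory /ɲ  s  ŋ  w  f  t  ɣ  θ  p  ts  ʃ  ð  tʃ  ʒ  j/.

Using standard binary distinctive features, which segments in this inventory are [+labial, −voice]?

Eliminate segments failing any feature: /ɲ, s, ŋ, t, ɣ, θ, ts, ʃ, ð, tʃ, ʒ, j/ are [−labial]; /w/ is [+voice]. The remaining /f, p/ satisfy [+labial], [−voice].

f, p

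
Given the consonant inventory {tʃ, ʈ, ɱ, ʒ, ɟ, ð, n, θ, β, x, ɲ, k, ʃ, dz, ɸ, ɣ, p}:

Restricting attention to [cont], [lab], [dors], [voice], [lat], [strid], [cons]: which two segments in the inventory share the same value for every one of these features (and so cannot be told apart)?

ɲ, ɟ

Both /ɲ/ and /ɟ/ are [-continuant], [-labial], [+dorsal], [+voice], [-lateral], [-strident], [+consonantal]. Since the list omits [sonorant] and [nasal] — which do distinguish the palatal nasal from the voiced palatal stop — this pair collapses; all other pairs remain distinct.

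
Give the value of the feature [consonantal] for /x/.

[+consonantal]

As the voiceless velar fricative, /x/ is [+consonantal].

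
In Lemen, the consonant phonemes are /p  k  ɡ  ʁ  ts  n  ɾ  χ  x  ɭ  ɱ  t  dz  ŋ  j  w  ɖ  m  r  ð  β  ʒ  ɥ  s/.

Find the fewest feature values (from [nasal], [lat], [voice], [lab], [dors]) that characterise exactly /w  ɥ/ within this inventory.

[+lab, +dors]

The class [+labial], [+dorsal] has exactly /w, ɥ/ as its extension in this inventory. No smaller conjunction from the listed features achieves this: [+dorsal] alone would also admit /k, ɡ, ʁ, χ, …/; [+labial] alone would also admit /p, ɱ, m, β/; and checking the remaining single features turns up none with this extension.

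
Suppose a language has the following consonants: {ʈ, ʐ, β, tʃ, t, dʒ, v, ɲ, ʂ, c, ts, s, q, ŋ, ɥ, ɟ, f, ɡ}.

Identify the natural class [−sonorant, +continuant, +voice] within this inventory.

ʐ, β, v

The [−sonorant] segments are /ʈ, ʐ, β, tʃ, t, dʒ, v, ʂ, c, ts, s, q, ɟ, f, ɡ/.
Of those, [+continuant] gives /ʐ, β, v, ʂ, s, f/.
Among these, [+voice] leaves /ʐ, β, v/.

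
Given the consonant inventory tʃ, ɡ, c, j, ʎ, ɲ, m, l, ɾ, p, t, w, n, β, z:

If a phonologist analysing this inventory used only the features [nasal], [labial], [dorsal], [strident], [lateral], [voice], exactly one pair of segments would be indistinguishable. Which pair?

/j/ (palatal glide) and /ɡ/ (voiced velar stop) are both [−nasal], [−labial], [+dorsal], [−strident], [−lateral], [+voice], so none of the listed features separates them. (They do differ in [sonorant], [continuant] and [back], which are not among the given features.) Every other pair in the inventory differs on at least one listed feature.

j, ɡ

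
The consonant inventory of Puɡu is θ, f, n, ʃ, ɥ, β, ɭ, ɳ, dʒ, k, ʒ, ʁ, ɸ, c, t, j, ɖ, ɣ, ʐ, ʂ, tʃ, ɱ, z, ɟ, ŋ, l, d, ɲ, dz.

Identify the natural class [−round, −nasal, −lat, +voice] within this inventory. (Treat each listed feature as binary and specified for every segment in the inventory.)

Eliminate segments failing any feature: /θ, f, ʃ, k, ɸ, c, t, ʂ, tʃ/ are [−voice]; /n, ɳ, ɱ, ŋ, ɲ/ are [+nasal]; /ɥ/ is [+round]; /ɭ, l/ are [+lateral]. The remaining /β, dʒ, ʒ, ʁ, j, ɖ, ɣ, ʐ, z, ɟ, d, dz/ satisfy [−round], [−nasal], [−lateral], [+voice].

β, dʒ, ʒ, ʁ, j, ɖ, ɣ, ʐ, z, ɟ, d, dz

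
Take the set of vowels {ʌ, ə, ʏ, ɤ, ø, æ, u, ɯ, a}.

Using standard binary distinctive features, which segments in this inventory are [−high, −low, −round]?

ʌ, ə, ɤ

The [−high] segments are /ʌ, ə, ɤ, ø, æ, a/.
Then [−low] gives /ʌ, ə, ɤ, ø/.
Among these, [−round] leaves /ʌ, ə, ɤ/.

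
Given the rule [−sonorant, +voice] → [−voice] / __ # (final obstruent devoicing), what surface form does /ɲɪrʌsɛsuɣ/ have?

Only the final segment /ɣ/ is both word-final and matches the structural description. It is a voiced velar fricative, so [−sonorant, +voice] holds; changing it to [−voice] with all other features held fixed yields /x/ (voiceless velar fricative). No other segment meets both the structural description and the environment, so the output is [ɲɪrʌsɛsux].

[ɲɪrʌsɛsux]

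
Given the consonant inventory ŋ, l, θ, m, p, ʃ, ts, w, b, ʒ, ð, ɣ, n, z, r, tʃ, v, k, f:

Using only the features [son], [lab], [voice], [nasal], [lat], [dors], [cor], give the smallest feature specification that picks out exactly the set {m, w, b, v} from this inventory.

Every target segment is [+voice], [+labial]; each remaining inventory member fails at least one of these. Each conjunct is needed — [+labial] alone would also admit /p, f/; [+voice] alone would also admit /ŋ, l, ʒ, ð, …/ — and no other single listed feature has exactly this extension, so two is the minimum.

[+voice, +lab]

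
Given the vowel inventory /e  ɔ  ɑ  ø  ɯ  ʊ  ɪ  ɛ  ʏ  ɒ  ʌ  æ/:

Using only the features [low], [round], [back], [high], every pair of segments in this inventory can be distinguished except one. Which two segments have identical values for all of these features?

e, ɛ

On the given features, /e/ and /ɛ/ have an identical profile: [-low], [-round], [-back], [-high]. No other two segments in the inventory coincide on all 4 features. (They do differ in [tense], which is not among the given features.)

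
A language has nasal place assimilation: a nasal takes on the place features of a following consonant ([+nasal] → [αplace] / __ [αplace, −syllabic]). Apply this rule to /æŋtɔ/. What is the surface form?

[æntɔ]

/ŋ/ sits before the [+coronal] consonant /t/, so it takes on [+coronal] and surfaces as /n/. The rest of the form is unaffected: [æntɔ].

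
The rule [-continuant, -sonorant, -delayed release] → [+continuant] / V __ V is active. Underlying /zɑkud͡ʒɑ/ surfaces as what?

The only segment in the rule's environment that also matches [-continuant, -sonorant, -delayed release] is /k/. Applying [+continuant] turns the voiceless velar stop into /x/ (voiceless velar fricative), giving [zɑxud͡ʒɑ].

[zɑxud͡ʒɑ]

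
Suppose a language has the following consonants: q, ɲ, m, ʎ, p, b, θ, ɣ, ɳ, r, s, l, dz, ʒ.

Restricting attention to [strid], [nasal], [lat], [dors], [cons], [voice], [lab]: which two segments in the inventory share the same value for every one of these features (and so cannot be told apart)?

dz, ʒ

Both /dz/ and /ʒ/ are [+strident], [−nasal], [−lateral], [−dorsal], [+consonantal], [+voice], [−labial]. Since the list omits [continuant], [anterior] and [distributed] — which do distinguish the voiced alveolar affricate from the voiced postalveolar fricative — this pair collapses; all other pairs remain distinct.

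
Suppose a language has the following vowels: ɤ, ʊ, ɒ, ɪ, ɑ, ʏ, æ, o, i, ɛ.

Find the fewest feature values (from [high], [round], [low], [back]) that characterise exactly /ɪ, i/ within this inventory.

[+high, −round]

The class [+high], [−round] has exactly /ɪ, i/ as its extension in this inventory. No smaller conjunction from the listed features achieves this: [−round] alone would also admit /ɤ, ɑ, æ, ɛ/; [+high] alone would also admit /ʊ, ʏ/; and checking the remaining single features turns up none with this extension.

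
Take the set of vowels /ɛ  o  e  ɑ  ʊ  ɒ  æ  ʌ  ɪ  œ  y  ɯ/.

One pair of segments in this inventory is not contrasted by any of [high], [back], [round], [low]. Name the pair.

ɛ, e

On the given features, /ɛ/ and /e/ have an identical profile: [−high], [−back], [−round], [−low]. No other two segments in the inventory coincide on all 4 features. (They do differ in [tense], which is not among the given features.)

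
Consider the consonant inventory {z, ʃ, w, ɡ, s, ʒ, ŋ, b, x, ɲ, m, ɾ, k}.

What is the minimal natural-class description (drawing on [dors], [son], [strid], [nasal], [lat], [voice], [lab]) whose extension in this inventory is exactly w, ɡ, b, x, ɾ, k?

The class [−nasal], [−strident] has exactly /w, ɡ, b, x, ɾ, k/ as its extension in this inventory. No smaller conjunction from the listed features achieves this: [−strident] alone would also admit /ŋ, ɲ, m/; [−nasal] alone would also admit /z, ʃ, s, ʒ/; and checking the remaining single features turns up none with this extension.

[−nasal, −strid]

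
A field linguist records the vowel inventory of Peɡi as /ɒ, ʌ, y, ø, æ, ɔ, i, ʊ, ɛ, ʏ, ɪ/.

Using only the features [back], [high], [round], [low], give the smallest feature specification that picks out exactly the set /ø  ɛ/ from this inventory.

[-high, -low, -back]

/ø, ɛ/ are all [-high], [-low], [-back], and no other segment in the inventory matches all three values. Dropping any one of them over-generates: [-low, -back] alone would also admit /y, i, ʏ, ɪ/; [-high, -back] alone would also admit /æ/; [-high, -low] alone would also admit /ʌ, ɔ/. No other combination of two listed features picks out exactly this set either, so fewer than three features will not do.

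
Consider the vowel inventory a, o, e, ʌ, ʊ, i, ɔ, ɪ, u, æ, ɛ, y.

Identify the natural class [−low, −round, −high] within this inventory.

Among the inventory, the [−low] segments are /o, e, ʌ, ʊ, i, ɔ, ɪ, u, ɛ, y/.
Then [−round] gives /e, ʌ, i, ɪ, ɛ/.
Intersecting with [−high] leaves /e, ʌ, ɛ/.

e, ʌ, ɛ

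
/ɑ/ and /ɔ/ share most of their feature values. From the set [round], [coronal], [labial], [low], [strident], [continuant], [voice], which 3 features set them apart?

[labial], [round], [low]

The two segments share [−coronal], [−strident], [+continuant], [+voice]. The only features from the list on which they differ: /ɑ/ is [−labial] while /ɔ/ is [+labial]; /ɑ/ is [−round] while /ɔ/ is [+round]; /ɑ/ is [+low] while /ɔ/ is [−low].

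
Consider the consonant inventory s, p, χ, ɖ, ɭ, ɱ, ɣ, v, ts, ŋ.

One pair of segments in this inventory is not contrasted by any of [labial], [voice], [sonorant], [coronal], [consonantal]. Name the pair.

ts, s

On the given features, /ts/ and /s/ have an identical profile: [−labial], [−voice], [−sonorant], [+coronal], [+consonantal]. No other two segments in the inventory coincide on all 5 features. (They do differ in [continuant], which is not among the given features.)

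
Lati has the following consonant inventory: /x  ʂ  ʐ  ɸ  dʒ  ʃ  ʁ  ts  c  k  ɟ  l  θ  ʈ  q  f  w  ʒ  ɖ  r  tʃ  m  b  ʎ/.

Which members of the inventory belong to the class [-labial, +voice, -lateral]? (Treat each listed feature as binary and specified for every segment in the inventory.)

Eliminate segments failing any feature: /x, ʂ, ʃ, ts, c, k, θ, ʈ, q, tʃ/ are [-voice]; /ɸ, f, w, m, b/ are [+labial]; /l, ʎ/ are [+lateral]. The remaining /ʐ, dʒ, ʁ, ɟ, ʒ, ɖ, r/ satisfy [-labial], [+voice], [-lateral].

ʐ, dʒ, ʁ, ɟ, ʒ, ɖ, r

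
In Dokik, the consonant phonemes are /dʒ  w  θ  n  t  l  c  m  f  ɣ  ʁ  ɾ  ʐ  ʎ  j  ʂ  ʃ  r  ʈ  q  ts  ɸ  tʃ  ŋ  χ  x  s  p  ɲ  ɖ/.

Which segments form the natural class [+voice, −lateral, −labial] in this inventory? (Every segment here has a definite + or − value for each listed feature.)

dʒ, n, ɣ, ʁ, ɾ, ʐ, j, r, ŋ, ɲ, ɖ

Eliminate segments failing any feature: /w, m/ are [+labial]; /θ, t, c, f, ʂ, ʃ, ʈ, q, ts, ɸ, tʃ, χ, x, s, p/ are [−voice]; /l, ʎ/ are [+lateral]. The remaining /dʒ, n, ɣ, ʁ, ɾ, ʐ, j, r, ŋ, ɲ, ɖ/ satisfy [+voice], [−lateral], [−labial].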